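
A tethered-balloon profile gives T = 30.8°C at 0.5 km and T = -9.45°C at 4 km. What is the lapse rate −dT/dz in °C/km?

11.5°C/km

Γ = −ΔT/Δz = (30.8 − (-9.45)) / (4000 − 500) m
  = 40.25°C / 3.5 km = 11.5°C/km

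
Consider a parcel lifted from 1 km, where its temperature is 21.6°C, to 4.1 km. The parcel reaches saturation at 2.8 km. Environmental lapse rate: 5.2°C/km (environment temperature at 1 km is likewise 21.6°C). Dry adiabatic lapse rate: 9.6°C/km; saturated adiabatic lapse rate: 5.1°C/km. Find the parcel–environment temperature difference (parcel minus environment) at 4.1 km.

-7.79°C (parcel cooler than environment)

Parcel:
  1000–2800 m, dry: Δz = 1.8 km ⇒ ΔT = -17.28°C; T = 4.32°C
  2800–4100 m, saturated: Δz = 1.3 km ⇒ ΔT = -6.63°C; T = -2.31°C
Environment:
  1000–4100 m, environment: Δz = 3.1 km ⇒ ΔT = -16.12°C; T = 5.48°C
T_parcel − T_env = -2.31 − 5.48 = -7.79°C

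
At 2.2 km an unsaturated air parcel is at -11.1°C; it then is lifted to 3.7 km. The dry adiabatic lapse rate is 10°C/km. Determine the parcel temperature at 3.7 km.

-26.1°C

From 2200 m to 3700 m (dry adiabatic): cools by 10 × 1.5 = 15°C, giving -26.1°C.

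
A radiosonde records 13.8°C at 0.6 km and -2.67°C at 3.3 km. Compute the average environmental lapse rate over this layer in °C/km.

Γ = −ΔT/Δz = (13.8 − (-2.67)) / (3300 − 600) m
  = 16.47°C / 2.7 km = 6.1°C/km

6.1°C/km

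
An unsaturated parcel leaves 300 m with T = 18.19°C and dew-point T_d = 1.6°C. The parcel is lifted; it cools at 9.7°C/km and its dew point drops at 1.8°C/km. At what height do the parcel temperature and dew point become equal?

T and T_d converge at 9.7 − 1.8 = 7.9°C per km
Height above start = (18.19 − 1.6) / 7.9 = 2.1 km
LCL altitude = 300 m + 2100 m = 2400 m

2400 m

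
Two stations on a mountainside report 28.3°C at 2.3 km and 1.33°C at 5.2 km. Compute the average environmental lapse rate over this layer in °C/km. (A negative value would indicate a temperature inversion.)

9.3°C/km

Γ = −ΔT/Δz = (28.3 − 1.33) / (5200 − 2300) m
  = 26.97°C / 2.9 km = 9.3°C/km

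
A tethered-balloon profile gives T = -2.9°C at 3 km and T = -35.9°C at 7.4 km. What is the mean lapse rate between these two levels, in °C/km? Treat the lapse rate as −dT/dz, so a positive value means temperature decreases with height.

7.5°C/km

Γ = −ΔT/Δz = (-2.9 − (-35.9)) / (7400 − 3000) m
  = 33°C / 4.4 km = 7.5°C/km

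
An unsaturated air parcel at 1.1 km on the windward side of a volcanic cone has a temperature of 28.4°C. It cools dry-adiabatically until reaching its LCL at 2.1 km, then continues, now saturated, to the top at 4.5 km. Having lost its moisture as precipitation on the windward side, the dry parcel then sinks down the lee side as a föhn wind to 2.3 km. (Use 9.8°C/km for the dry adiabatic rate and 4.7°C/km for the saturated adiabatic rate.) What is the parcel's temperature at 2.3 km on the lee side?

1100–2100 m, dry: Δz = 1 km ⇒ ΔT = -9.8°C; T = 18.6°C
2100–4500 m, saturated: Δz = 2.4 km ⇒ ΔT = -11.28°C; T = 7.32°C
4500–2300 m, dry descent: Δz = 2.2 km ⇒ ΔT = +21.56°C; T = 28.88°C

28.88°C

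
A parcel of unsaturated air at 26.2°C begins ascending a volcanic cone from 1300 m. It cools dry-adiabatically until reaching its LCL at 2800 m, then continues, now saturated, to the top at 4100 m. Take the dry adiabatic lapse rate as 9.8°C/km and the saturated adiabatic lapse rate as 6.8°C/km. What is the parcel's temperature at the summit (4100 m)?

Dry to 2800 m: -9.8 × 1.5 km = -14.7°C, so T = 11.5°C.
Saturated to 4100 m: -6.8 × 1.3 km = -8.84°C, so T = 2.66°C.

2.66°C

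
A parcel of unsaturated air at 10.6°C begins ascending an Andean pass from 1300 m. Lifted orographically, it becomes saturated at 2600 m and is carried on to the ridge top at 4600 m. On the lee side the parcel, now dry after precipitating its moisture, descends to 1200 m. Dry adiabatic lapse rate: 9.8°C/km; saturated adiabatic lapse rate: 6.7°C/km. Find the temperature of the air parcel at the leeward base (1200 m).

17.78°C

1300–2600 m, dry: Δz = 1.3 km ⇒ ΔT = -12.74°C; T = -2.14°C
2600–4600 m, saturated: Δz = 2 km ⇒ ΔT = -13.4°C; T = -15.54°C
4600–1200 m, dry descent: Δz = 3.4 km ⇒ ΔT = +33.32°C; T = 17.78°C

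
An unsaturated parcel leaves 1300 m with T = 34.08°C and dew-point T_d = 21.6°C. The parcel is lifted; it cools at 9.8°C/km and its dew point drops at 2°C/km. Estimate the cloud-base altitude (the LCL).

2900 m

T and T_d converge at 9.8 − 2 = 7.8°C per km
Height above start = (34.08 − 21.6) / 7.8 = 1.6 km
LCL altitude = 1300 m + 1600 m = 2900 m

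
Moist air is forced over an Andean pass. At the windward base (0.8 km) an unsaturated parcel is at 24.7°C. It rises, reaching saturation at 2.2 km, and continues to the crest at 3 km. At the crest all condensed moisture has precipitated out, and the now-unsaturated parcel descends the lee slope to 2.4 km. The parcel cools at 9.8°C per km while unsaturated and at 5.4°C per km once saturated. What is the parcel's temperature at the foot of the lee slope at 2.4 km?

12.54°C

From 800 m to 2200 m (dry): cools by 9.8 × 1.4 = 13.72°C, giving 10.98°C.
From 2200 m to 3000 m (saturated): cools by 5.4 × 0.8 = 4.32°C, giving 6.66°C.
From 3000 m to 2400 m (dry descent): warms by 9.8 × 0.6 = 5.88°C, giving 12.54°C.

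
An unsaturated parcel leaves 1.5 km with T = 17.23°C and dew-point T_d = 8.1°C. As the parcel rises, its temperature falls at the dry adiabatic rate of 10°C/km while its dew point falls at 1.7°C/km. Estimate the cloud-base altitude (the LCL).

T and T_d converge at 10 − 1.7 = 8.3°C per km
Height above start = (17.23 − 8.1) / 8.3 = 1.1 km
LCL altitude = 1500 m + 1100 m = 2600 m

2.6 km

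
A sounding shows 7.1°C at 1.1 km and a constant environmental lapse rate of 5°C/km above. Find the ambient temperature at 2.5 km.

1100 → 2500 m (environmental, 5°C/km): ΔT = -5 × 1.4 = -7°C → T = 0.1°C

0.1°C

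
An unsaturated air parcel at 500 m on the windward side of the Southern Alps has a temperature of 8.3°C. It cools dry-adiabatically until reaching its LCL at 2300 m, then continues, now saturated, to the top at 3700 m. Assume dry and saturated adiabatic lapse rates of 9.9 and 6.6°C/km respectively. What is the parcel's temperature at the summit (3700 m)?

From 500 m to 2300 m (dry): cools by 9.9 × 1.8 = 17.82°C, giving -9.52°C.
From 2300 m to 3700 m (saturated): cools by 6.6 × 1.4 = 9.24°C, giving -18.76°C.

-18.76°C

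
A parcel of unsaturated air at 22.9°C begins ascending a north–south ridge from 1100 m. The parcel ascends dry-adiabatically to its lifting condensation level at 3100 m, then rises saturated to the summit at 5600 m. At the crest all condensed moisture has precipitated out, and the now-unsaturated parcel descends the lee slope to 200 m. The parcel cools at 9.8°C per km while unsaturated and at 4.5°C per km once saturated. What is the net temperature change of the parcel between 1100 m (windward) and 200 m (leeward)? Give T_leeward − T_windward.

+22.07°C

1100–3100 m, dry: Δz = 2 km ⇒ ΔT = -19.6°C; T = 3.3°C
3100–5600 m, saturated: Δz = 2.5 km ⇒ ΔT = -11.25°C; T = -7.95°C
5600–200 m, dry descent: Δz = 5.4 km ⇒ ΔT = +52.92°C; T = 44.97°C
Net change vs windward start: 44.97 − 22.9 = +22.07°C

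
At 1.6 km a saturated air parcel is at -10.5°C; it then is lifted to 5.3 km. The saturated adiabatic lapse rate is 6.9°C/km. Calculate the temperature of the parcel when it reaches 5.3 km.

-36.03°C

Saturated adiabatic to 5300 m: -6.9 × 3.7 km = -25.53°C, so T = -36.03°C.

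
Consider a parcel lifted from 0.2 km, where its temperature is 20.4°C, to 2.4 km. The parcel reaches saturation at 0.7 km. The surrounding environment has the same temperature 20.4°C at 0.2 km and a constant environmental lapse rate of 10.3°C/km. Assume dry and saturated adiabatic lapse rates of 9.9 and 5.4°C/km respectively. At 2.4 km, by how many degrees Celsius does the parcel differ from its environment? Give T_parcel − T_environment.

Parcel:
  200–700 m, dry: Δz = 0.5 km ⇒ ΔT = -4.95°C; T = 15.45°C
  700–2400 m, saturated: Δz = 1.7 km ⇒ ΔT = -9.18°C; T = 6.27°C
Environment:
  200–2400 m, environment: Δz = 2.2 km ⇒ ΔT = -22.66°C; T = -2.26°C
T_parcel − T_env = 6.27 − (-2.26) = +8.53°C

+8.53°C (parcel warmer than environment)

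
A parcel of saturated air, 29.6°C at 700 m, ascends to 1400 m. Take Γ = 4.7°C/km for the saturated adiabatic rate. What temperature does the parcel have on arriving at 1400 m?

26.31°C

700 → 1400 m (saturated adiabatic, 4.7°C/km): ΔT = -4.7 × 0.7 = -3.29°C → T = 26.31°C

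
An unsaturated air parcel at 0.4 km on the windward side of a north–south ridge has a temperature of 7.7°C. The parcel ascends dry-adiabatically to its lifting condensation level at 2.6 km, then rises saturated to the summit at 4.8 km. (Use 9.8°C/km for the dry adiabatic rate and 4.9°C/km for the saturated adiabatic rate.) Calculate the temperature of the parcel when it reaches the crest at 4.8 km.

400 → 2600 m (dry, 9.8°C/km): ΔT = -9.8 × 2.2 = -21.56°C → T = -13.86°C
2600 → 4800 m (saturated, 4.9°C/km): ΔT = -4.9 × 2.2 = -10.78°C → T = -24.64°C

-24.64°C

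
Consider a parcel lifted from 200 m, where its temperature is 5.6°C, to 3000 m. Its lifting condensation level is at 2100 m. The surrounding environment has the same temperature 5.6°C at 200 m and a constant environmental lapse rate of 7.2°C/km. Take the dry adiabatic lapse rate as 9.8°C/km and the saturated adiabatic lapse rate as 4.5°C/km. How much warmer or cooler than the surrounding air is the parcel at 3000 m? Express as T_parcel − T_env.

Parcel:
  200 → 2100 m (dry, 9.8°C/km): ΔT = -9.8 × 1.9 = -18.62°C → T = -13.02°C
  2100 → 3000 m (saturated, 4.5°C/km): ΔT = -4.5 × 0.9 = -4.05°C → T = -17.07°C
Environment:
  200 → 3000 m (environment, 7.2°C/km): ΔT = -7.2 × 2.8 = -20.16°C → T = -14.56°C
T_parcel − T_env = -17.07 − (-14.56) = -2.51°C

-2.51°C (parcel cooler than environment)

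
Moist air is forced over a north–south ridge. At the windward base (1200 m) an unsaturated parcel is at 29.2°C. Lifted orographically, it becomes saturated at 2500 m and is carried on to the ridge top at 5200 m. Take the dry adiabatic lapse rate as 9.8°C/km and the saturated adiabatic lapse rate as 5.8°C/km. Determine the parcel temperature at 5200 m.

0.8°C

1200 → 2500 m (dry, 9.8°C/km): ΔT = -9.8 × 1.3 = -12.74°C → T = 16.46°C
2500 → 5200 m (saturated, 5.8°C/km): ΔT = -5.8 × 2.7 = -15.66°C → T = 0.8°C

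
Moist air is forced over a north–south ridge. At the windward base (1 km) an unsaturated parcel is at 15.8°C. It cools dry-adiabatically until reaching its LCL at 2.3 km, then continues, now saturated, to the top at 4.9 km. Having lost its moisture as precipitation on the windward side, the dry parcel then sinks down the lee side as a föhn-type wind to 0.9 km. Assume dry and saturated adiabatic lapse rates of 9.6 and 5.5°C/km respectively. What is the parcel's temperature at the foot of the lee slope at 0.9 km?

1000 → 2300 m (dry, 9.6°C/km): ΔT = -9.6 × 1.3 = -12.48°C → T = 3.32°C
2300 → 4900 m (saturated, 5.5°C/km): ΔT = -5.5 × 2.6 = -14.3°C → T = -10.98°C
4900 → 900 m (dry descent, 9.6°C/km): ΔT = +9.6 × 4 = +38.4°C → T = 27.42°C

27.42°C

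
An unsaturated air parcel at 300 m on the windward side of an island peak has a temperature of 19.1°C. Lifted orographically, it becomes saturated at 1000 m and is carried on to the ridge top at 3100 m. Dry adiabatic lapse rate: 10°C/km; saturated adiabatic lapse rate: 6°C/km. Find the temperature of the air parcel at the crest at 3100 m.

Dry to 1000 m: -10 × 0.7 km = -7°C, so T = 12.1°C.
Saturated to 3100 m: -6 × 2.1 km = -12.6°C, so T = -0.5°C.

-0.5°C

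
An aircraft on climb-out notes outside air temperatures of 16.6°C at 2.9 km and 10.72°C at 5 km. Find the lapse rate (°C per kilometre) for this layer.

Γ = −ΔT/Δz = (16.6 − 10.72) / (5000 − 2900) m
  = 5.88°C / 2.1 km = 2.8°C/km

2.8°C/km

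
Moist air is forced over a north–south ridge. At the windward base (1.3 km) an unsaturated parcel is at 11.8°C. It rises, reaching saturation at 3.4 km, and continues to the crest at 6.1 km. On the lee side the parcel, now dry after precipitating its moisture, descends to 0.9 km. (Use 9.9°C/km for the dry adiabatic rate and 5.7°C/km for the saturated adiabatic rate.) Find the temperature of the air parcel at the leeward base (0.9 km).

1300–3400 m, dry: Δz = 2.1 km ⇒ ΔT = -20.79°C; T = -8.99°C
3400–6100 m, saturated: Δz = 2.7 km ⇒ ΔT = -15.39°C; T = -24.38°C
6100–900 m, dry descent: Δz = 5.2 km ⇒ ΔT = +51.48°C; T = 27.1°C

27.1°C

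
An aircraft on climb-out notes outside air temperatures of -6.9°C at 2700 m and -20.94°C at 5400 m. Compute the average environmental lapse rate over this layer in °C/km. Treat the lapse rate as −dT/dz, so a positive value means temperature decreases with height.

5.2°C/km

Γ = −ΔT/Δz = (-6.9 − (-20.94)) / (5400 − 2700) m
  = 14.04°C / 2.7 km = 5.2°C/km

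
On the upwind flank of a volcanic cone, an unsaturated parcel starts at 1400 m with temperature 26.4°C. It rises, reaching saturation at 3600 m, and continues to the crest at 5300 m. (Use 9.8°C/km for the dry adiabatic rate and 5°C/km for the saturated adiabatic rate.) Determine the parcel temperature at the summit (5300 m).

From 1400 m to 3600 m (dry): cools by 9.8 × 2.2 = 21.56°C, giving 4.84°C.
From 3600 m to 5300 m (saturated): cools by 5 × 1.7 = 8.5°C, giving -3.66°C.

-3.66°C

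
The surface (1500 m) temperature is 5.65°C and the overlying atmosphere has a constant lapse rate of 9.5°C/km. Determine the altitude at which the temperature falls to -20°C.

Height above start = (5.65 − (-20)) / 9.5 = 2.7 km
Altitude = 1500 m + 2700 m = 4200 m

4200 m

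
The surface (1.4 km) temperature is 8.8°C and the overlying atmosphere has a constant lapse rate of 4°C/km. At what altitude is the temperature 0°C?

Height above start = (8.8 − 0) / 4 = 2.2 km
Altitude = 1400 m + 2200 m = 3600 m

3.6 km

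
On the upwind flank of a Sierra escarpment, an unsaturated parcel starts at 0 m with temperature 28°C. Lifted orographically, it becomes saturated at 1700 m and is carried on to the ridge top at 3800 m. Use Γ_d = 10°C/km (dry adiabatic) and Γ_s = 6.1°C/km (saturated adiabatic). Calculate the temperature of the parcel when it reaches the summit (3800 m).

-1.81°C

0–1700 m, dry: Δz = 1.7 km ⇒ ΔT = -17°C; T = 11°C
1700–3800 m, saturated: Δz = 2.1 km ⇒ ΔT = -12.81°C; T = -1.81°C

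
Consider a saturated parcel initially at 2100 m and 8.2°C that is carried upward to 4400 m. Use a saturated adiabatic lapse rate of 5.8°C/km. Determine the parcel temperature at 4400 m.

-5.14°C

From 2100 m to 4400 m (saturated adiabatic): cools by 5.8 × 2.3 = 13.34°C, giving -5.14°C.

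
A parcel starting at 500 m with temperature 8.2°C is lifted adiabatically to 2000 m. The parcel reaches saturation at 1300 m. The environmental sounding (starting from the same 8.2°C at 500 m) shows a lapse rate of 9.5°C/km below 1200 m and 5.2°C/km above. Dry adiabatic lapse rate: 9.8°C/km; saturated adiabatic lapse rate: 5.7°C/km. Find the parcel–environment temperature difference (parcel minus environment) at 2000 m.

Parcel:
  Dry to 1300 m: -9.8 × 0.8 km = -7.84°C, so T = 0.36°C.
  Saturated to 2000 m: -5.7 × 0.7 km = -3.99°C, so T = -3.63°C.
Environment:
  Environment, lower layer to 1200 m: -9.5 × 0.7 km = -6.65°C, so T = 1.55°C.
  Environment, upper layer to 2000 m: -5.2 × 0.8 km = -4.16°C, so T = -2.61°C.
T_parcel − T_env = -3.63 − (-2.61) = -1.02°C

-1.02°C (parcel cooler than environment)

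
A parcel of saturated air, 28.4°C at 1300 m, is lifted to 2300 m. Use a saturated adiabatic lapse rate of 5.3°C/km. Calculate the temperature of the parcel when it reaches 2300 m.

1300 → 2300 m (saturated adiabatic, 5.3°C/km): ΔT = -5.3 × 1 = -5.3°C → T = 23.1°C

23.1°C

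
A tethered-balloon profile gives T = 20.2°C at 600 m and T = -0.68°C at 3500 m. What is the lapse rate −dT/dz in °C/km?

7.2°C/km

Γ = −ΔT/Δz = (20.2 − (-0.68)) / (3500 − 600) m
  = 20.88°C / 2.9 km = 7.2°C/km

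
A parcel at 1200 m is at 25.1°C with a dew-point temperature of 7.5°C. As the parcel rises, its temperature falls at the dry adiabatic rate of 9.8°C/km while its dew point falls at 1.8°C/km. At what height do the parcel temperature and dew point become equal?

T and T_d converge at 9.8 − 1.8 = 8°C per km
Height above start = (25.1 − 7.5) / 8 = 2.2 km
LCL altitude = 1200 m + 2200 m = 3400 m

3400 m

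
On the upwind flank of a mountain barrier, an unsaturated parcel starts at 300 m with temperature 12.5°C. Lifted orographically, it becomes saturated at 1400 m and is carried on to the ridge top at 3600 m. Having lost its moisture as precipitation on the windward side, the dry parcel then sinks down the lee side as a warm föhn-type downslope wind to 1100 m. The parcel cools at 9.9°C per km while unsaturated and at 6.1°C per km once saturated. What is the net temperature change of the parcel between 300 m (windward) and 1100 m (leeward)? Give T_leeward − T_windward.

+0.44°C

Dry to 1400 m: -9.9 × 1.1 km = -10.89°C, so T = 1.61°C.
Saturated to 3600 m: -6.1 × 2.2 km = -13.42°C, so T = -11.81°C.
Dry descent to 1100 m: +9.9 × 2.5 km = +24.75°C, so T = 12.94°C.
Net change vs windward start: 12.94 − 12.5 = +0.44°C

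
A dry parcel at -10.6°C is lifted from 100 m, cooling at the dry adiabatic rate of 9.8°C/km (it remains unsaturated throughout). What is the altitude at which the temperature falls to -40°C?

3100 m

Height above start = (-10.6 − (-40)) / 9.8 = 3 km
Altitude = 100 m + 3000 m = 3100 m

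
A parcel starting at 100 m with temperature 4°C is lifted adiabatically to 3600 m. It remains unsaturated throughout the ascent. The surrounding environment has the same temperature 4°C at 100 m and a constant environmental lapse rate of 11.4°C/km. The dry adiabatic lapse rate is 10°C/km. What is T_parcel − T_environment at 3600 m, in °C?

Parcel:
  100–3600 m, dry: Δz = 3.5 km ⇒ ΔT = -35°C; T = -31°C
Environment:
  100–3600 m, environment: Δz = 3.5 km ⇒ ΔT = -39.9°C; T = -35.9°C
T_parcel − T_env = -31 − (-35.9) = +4.9°C

+4.9°C (parcel warmer than environment)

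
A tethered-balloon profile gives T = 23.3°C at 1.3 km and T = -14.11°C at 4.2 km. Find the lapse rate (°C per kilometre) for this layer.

12.9°C/km

Γ = −ΔT/Δz = (23.3 − (-14.11)) / (4200 − 1300) m
  = 37.41°C / 2.9 km = 12.9°C/km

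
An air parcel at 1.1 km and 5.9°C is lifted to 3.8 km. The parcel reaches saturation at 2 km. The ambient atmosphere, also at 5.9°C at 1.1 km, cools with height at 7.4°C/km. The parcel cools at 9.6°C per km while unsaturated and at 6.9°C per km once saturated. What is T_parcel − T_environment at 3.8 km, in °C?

Parcel:
  From 1100 m to 2000 m (dry): cools by 9.6 × 0.9 = 8.64°C, giving -2.74°C.
  From 2000 m to 3800 m (saturated): cools by 6.9 × 1.8 = 12.42°C, giving -15.16°C.
Environment:
  From 1100 m to 3800 m (environment): cools by 7.4 × 2.7 = 19.98°C, giving -14.08°C.
T_parcel − T_env = -15.16 − (-14.08) = -1.08°C

-1.08°C (parcel cooler than environment)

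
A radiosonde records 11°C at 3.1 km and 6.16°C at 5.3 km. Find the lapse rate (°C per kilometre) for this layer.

Γ = −ΔT/Δz = (11 − 6.16) / (5300 − 3100) m
  = 4.84°C / 2.2 km = 2.2°C/km

2.2°C/km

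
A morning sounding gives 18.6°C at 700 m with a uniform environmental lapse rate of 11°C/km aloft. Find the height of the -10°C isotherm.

Height above start = (18.6 − (-10)) / 11 = 2.6 km
Altitude = 700 m + 2600 m = 3300 m

3300 m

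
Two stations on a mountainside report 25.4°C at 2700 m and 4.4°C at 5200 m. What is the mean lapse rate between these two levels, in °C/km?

Γ = −ΔT/Δz = (25.4 − 4.4) / (5200 − 2700) m
  = 21°C / 2.5 km = 8.4°C/km

8.4°C/km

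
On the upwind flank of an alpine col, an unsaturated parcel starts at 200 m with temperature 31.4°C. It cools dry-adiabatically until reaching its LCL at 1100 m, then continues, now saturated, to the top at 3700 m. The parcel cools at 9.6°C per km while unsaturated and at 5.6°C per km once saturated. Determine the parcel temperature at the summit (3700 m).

8.2°C

200 → 1100 m (dry, 9.6°C/km): ΔT = -9.6 × 0.9 = -8.64°C → T = 22.76°C
1100 → 3700 m (saturated, 5.6°C/km): ΔT = -5.6 × 2.6 = -14.56°C → T = 8.2°C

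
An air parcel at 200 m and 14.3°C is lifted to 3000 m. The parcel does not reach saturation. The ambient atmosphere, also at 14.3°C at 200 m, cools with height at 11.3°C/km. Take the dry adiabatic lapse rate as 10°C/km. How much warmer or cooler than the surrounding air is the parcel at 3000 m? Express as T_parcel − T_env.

+3.64°C (parcel warmer than environment)

Parcel:
  200 → 3000 m (dry, 10°C/km): ΔT = -10 × 2.8 = -28°C → T = -13.7°C
Environment:
  200 → 3000 m (environment, 11.3°C/km): ΔT = -11.3 × 2.8 = -31.64°C → T = -17.34°C
T_parcel − T_env = -13.7 − (-17.34) = +3.64°C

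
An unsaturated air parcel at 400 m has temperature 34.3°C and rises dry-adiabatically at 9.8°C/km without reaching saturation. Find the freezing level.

3900 m

Height above start = (34.3 − 0) / 9.8 = 3.5 km
Altitude = 400 m + 3500 m = 3900 m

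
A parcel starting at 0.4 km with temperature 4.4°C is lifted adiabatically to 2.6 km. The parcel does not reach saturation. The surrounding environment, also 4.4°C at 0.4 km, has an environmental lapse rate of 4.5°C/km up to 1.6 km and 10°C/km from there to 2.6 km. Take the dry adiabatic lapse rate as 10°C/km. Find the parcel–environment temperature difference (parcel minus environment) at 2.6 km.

Parcel:
  400 → 2600 m (dry, 10°C/km): ΔT = -10 × 2.2 = -22°C → T = -17.6°C
Environment:
  400 → 1600 m (environment, lower layer, 4.5°C/km): ΔT = -4.5 × 1.2 = -5.4°C → T = -1°C
  1600 → 2600 m (environment, upper layer, 10°C/km): ΔT = -10 × 1 = -10°C → T = -11°C
T_parcel − T_env = -17.6 − (-11) = -6.6°C

-6.6°C (parcel cooler than environment)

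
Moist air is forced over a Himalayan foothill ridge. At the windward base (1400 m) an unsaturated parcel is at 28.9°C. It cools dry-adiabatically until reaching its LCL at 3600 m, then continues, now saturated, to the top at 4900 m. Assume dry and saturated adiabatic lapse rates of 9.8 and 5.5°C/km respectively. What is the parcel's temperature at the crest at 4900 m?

0.19°C

1400–3600 m, dry: Δz = 2.2 km ⇒ ΔT = -21.56°C; T = 7.34°C
3600–4900 m, saturated: Δz = 1.3 km ⇒ ΔT = -7.15°C; T = 0.19°C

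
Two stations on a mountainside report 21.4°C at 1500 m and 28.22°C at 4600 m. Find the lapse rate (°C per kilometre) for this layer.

-2.2°C/km

Γ = −ΔT/Δz = (21.4 − 28.22) / (4600 − 1500) m
  = -6.82°C / 3.1 km = -2.2°C/km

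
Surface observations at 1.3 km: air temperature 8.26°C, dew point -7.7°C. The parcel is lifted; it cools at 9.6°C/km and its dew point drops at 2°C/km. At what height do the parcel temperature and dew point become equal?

3.4 km

T and T_d converge at 9.6 − 2 = 7.6°C per km
Height above start = (8.26 − (-7.7)) / 7.6 = 2.1 km
LCL altitude = 1300 m + 2100 m = 3400 m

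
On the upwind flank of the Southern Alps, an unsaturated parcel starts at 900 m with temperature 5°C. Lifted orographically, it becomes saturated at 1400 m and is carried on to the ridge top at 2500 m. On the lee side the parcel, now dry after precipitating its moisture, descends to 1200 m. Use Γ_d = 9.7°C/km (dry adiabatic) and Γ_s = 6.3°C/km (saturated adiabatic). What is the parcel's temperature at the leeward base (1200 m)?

900 → 1400 m (dry, 9.7°C/km): ΔT = -9.7 × 0.5 = -4.85°C → T = 0.15°C
1400 → 2500 m (saturated, 6.3°C/km): ΔT = -6.3 × 1.1 = -6.93°C → T = -6.78°C
2500 → 1200 m (dry descent, 9.7°C/km): ΔT = +9.7 × 1.3 = +12.61°C → T = 5.83°C

5.83°C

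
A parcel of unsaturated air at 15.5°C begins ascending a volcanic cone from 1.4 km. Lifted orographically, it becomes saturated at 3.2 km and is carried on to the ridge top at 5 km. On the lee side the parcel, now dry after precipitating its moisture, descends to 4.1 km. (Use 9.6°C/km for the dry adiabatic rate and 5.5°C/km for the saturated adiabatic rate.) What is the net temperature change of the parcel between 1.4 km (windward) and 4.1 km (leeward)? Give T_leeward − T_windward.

From 1400 m to 3200 m (dry): cools by 9.6 × 1.8 = 17.28°C, giving -1.78°C.
From 3200 m to 5000 m (saturated): cools by 5.5 × 1.8 = 9.9°C, giving -11.68°C.
From 5000 m to 4100 m (dry descent): warms by 9.6 × 0.9 = 8.64°C, giving -3.04°C.
Net change vs windward start: -3.04 − 15.5 = -18.54°C

-18.54°C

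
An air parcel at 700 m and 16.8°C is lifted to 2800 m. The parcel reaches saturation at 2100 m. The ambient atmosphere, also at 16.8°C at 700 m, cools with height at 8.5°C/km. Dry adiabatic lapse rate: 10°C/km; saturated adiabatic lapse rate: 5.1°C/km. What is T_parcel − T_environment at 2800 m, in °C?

Parcel:
  700–2100 m, dry: Δz = 1.4 km ⇒ ΔT = -14°C; T = 2.8°C
  2100–2800 m, saturated: Δz = 0.7 km ⇒ ΔT = -3.57°C; T = -0.77°C
Environment:
  700–2800 m, environment: Δz = 2.1 km ⇒ ΔT = -17.85°C; T = -1.05°C
T_parcel − T_env = -0.77 − (-1.05) = +0.28°C

+0.28°C (parcel warmer than environment)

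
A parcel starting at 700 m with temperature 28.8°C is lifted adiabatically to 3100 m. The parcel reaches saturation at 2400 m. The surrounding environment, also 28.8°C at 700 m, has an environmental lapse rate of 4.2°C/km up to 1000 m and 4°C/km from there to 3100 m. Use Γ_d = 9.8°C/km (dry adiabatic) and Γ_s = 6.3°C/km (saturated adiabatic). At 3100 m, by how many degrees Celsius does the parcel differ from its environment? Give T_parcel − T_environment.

Parcel:
  700–2400 m, dry: Δz = 1.7 km ⇒ ΔT = -16.66°C; T = 12.14°C
  2400–3100 m, saturated: Δz = 0.7 km ⇒ ΔT = -4.41°C; T = 7.73°C
Environment:
  700–1000 m, environment, lower layer: Δz = 0.3 km ⇒ ΔT = -1.26°C; T = 27.54°C
  1000–3100 m, environment, upper layer: Δz = 2.1 km ⇒ ΔT = -8.4°C; T = 19.14°C
T_parcel − T_env = 7.73 − 19.14 = -11.41°C

-11.41°C (parcel cooler than environment)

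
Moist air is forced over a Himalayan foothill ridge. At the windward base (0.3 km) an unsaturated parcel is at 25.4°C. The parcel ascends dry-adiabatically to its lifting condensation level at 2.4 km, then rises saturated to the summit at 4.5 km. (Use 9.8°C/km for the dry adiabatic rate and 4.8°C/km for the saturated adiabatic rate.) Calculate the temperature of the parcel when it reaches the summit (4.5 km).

-5.26°C

300–2400 m, dry: Δz = 2.1 km ⇒ ΔT = -20.58°C; T = 4.82°C
2400–4500 m, saturated: Δz = 2.1 km ⇒ ΔT = -10.08°C; T = -5.26°C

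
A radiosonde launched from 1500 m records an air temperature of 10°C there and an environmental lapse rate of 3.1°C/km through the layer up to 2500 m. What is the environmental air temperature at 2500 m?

1500–2500 m, environmental: Δz = 1 km ⇒ ΔT = -3.1°C; T = 6.9°C

6.9°C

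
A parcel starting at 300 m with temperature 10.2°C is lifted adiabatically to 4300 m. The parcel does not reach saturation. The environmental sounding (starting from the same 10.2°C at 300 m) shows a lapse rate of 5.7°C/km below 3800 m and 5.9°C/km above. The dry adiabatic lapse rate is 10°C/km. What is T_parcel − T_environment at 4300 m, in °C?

-17.1°C (parcel cooler than environment)

Parcel:
  300 → 4300 m (dry, 10°C/km): ΔT = -10 × 4 = -40°C → T = -29.8°C
Environment:
  300 → 3800 m (environment, lower layer, 5.7°C/km): ΔT = -5.7 × 3.5 = -19.95°C → T = -9.75°C
  3800 → 4300 m (environment, upper layer, 5.9°C/km): ΔT = -5.9 × 0.5 = -2.95°C → T = -12.7°C
T_parcel − T_env = -29.8 − (-12.7) = -17.1°C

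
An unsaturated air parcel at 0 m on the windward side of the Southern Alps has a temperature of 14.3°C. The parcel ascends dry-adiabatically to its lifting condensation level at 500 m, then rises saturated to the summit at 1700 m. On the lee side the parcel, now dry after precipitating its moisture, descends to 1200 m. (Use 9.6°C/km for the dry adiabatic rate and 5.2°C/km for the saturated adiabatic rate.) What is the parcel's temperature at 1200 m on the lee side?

Dry to 500 m: -9.6 × 0.5 km = -4.8°C, so T = 9.5°C.
Saturated to 1700 m: -5.2 × 1.2 km = -6.24°C, so T = 3.26°C.
Dry descent to 1200 m: +9.6 × 0.5 km = +4.8°C, so T = 8.06°C.

8.06°C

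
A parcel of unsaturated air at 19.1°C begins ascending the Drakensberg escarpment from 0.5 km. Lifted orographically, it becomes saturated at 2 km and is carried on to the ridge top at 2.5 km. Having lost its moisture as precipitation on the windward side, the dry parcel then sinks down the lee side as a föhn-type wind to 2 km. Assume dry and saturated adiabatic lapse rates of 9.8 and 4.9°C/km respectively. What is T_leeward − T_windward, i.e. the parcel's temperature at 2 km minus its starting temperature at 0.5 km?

From 500 m to 2000 m (dry): cools by 9.8 × 1.5 = 14.7°C, giving 4.4°C.
From 2000 m to 2500 m (saturated): cools by 4.9 × 0.5 = 2.45°C, giving 1.95°C.
From 2500 m to 2000 m (dry descent): warms by 9.8 × 0.5 = 4.9°C, giving 6.85°C.
Net change vs windward start: 6.85 − 19.1 = -12.25°C

-12.25°C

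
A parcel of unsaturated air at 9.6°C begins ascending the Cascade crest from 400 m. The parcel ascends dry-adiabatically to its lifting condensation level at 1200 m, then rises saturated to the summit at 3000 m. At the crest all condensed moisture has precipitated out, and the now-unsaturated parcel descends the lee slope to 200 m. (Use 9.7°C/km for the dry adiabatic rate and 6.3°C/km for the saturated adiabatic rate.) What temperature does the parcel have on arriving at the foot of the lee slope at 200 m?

17.66°C

400 → 1200 m (dry, 9.7°C/km): ΔT = -9.7 × 0.8 = -7.76°C → T = 1.84°C
1200 → 3000 m (saturated, 6.3°C/km): ΔT = -6.3 × 1.8 = -11.34°C → T = -9.5°C
3000 → 200 m (dry descent, 9.7°C/km): ΔT = +9.7 × 2.8 = +27.16°C → T = 17.66°C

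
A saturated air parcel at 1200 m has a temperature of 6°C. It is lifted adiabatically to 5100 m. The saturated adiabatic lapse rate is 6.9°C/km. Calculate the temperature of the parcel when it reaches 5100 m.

-20.91°C

1200 → 5100 m (saturated adiabatic, 6.9°C/km): ΔT = -6.9 × 3.9 = -26.91°C → T = -20.91°C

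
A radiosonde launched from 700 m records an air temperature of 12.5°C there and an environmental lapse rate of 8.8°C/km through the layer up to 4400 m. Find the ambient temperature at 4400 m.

-20.06°C

700 → 4400 m (environmental, 8.8°C/km): ΔT = -8.8 × 3.7 = -32.56°C → T = -20.06°C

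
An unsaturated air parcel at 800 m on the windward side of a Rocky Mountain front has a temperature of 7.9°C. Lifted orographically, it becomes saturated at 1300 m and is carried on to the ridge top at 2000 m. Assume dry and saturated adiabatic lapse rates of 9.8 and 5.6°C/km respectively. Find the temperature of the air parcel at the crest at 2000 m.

-0.92°C

From 800 m to 1300 m (dry): cools by 9.8 × 0.5 = 4.9°C, giving 3°C.
From 1300 m to 2000 m (saturated): cools by 5.6 × 0.7 = 3.92°C, giving -0.92°C.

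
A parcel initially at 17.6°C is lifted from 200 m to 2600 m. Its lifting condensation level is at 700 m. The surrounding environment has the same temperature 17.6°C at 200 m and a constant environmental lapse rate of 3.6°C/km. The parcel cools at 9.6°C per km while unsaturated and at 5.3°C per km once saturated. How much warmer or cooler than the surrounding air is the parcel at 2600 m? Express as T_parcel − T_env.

Parcel:
  Dry to 700 m: -9.6 × 0.5 km = -4.8°C, so T = 12.8°C.
  Saturated to 2600 m: -5.3 × 1.9 km = -10.07°C, so T = 2.73°C.
Environment:
  Environment to 2600 m: -3.6 × 2.4 km = -8.64°C, so T = 8.96°C.
T_parcel − T_env = 2.73 − 8.96 = -6.23°C

-6.23°C (parcel cooler than environment)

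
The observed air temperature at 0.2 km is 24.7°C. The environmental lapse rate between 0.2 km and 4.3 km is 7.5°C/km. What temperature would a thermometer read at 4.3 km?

-6.05°C

200 → 4300 m (environmental, 7.5°C/km): ΔT = -7.5 × 4.1 = -30.75°C → T = -6.05°C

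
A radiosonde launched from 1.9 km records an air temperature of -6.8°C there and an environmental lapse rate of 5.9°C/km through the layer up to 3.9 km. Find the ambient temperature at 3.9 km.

-18.6°C

1900–3900 m, environmental: Δz = 2 km ⇒ ΔT = -11.8°C; T = -18.6°C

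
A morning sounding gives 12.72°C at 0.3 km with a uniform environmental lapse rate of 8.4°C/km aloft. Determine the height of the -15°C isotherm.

3.6 km

Height above start = (12.72 − (-15)) / 8.4 = 3.3 km
Altitude = 300 m + 3300 m = 3600 m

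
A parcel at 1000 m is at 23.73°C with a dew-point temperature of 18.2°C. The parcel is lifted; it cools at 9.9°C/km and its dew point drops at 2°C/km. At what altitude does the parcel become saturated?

1700 m

T and T_d converge at 9.9 − 2 = 7.9°C per km
Height above start = (23.73 − 18.2) / 7.9 = 0.7 km
LCL altitude = 1000 m + 700 m = 1700 m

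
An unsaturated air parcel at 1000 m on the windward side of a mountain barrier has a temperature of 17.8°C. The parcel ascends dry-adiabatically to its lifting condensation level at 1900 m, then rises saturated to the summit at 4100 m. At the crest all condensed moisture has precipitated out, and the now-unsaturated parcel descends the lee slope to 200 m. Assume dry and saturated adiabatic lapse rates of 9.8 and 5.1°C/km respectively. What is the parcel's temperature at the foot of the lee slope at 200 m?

Dry to 1900 m: -9.8 × 0.9 km = -8.82°C, so T = 8.98°C.
Saturated to 4100 m: -5.1 × 2.2 km = -11.22°C, so T = -2.24°C.
Dry descent to 200 m: +9.8 × 3.9 km = +38.22°C, so T = 35.98°C.

35.98°C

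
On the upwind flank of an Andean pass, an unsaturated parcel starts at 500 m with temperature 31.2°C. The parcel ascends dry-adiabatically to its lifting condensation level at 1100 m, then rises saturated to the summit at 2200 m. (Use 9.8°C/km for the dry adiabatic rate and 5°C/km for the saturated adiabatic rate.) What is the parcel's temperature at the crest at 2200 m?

From 500 m to 1100 m (dry): cools by 9.8 × 0.6 = 5.88°C, giving 25.32°C.
From 1100 m to 2200 m (saturated): cools by 5 × 1.1 = 5.5°C, giving 19.82°C.

19.82°C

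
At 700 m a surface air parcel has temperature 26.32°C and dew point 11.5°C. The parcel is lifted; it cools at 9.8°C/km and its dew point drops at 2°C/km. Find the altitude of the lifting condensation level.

T and T_d converge at 9.8 − 2 = 7.8°C per km
Height above start = (26.32 − 11.5) / 7.8 = 1.9 km
LCL altitude = 700 m + 1900 m = 2600 m

2600 m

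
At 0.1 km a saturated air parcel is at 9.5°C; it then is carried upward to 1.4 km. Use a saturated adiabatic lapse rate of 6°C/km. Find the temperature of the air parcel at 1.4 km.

1.7°C

100 → 1400 m (saturated adiabatic, 6°C/km): ΔT = -6 × 1.3 = -7.8°C → T = 1.7°C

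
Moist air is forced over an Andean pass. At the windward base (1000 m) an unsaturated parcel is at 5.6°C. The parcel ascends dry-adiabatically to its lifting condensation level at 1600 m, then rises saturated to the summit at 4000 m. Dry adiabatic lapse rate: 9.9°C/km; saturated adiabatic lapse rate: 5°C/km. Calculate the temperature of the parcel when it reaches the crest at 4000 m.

-12.34°C

From 1000 m to 1600 m (dry): cools by 9.9 × 0.6 = 5.94°C, giving -0.34°C.
From 1600 m to 4000 m (saturated): cools by 5 × 2.4 = 12°C, giving -12.34°C.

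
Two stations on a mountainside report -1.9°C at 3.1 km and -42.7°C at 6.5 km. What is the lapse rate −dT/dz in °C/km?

12°C/km

Γ = −ΔT/Δz = (-1.9 − (-42.7)) / (6500 − 3100) m
  = 40.8°C / 3.4 km = 12°C/km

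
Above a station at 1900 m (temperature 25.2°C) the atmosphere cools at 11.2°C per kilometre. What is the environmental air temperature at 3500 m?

From 1900 m to 3500 m (environmental): cools by 11.2 × 1.6 = 17.92°C, giving 7.28°C.

7.28°C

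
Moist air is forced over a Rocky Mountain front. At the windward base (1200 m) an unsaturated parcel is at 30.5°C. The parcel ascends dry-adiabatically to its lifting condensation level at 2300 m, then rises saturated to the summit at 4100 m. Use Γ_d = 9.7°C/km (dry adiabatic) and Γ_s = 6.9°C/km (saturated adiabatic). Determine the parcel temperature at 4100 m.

1200 → 2300 m (dry, 9.7°C/km): ΔT = -9.7 × 1.1 = -10.67°C → T = 19.83°C
2300 → 4100 m (saturated, 6.9°C/km): ΔT = -6.9 × 1.8 = -12.42°C → T = 7.41°C

7.41°C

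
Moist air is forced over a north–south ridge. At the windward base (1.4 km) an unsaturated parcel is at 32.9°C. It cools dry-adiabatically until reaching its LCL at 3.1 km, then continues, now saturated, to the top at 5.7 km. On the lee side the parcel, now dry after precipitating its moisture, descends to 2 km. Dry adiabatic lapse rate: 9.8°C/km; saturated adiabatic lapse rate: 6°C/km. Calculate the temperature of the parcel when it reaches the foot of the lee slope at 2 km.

From 1400 m to 3100 m (dry): cools by 9.8 × 1.7 = 16.66°C, giving 16.24°C.
From 3100 m to 5700 m (saturated): cools by 6 × 2.6 = 15.6°C, giving 0.64°C.
From 5700 m to 2000 m (dry descent): warms by 9.8 × 3.7 = 36.26°C, giving 36.9°C.

36.9°C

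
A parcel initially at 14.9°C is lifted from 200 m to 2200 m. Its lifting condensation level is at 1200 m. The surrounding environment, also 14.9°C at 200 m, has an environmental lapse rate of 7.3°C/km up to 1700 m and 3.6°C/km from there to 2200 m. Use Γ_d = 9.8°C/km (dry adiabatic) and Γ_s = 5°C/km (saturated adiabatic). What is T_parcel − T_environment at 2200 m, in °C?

-2.05°C (parcel cooler than environment)

Parcel:
  200 → 1200 m (dry, 9.8°C/km): ΔT = -9.8 × 1 = -9.8°C → T = 5.1°C
  1200 → 2200 m (saturated, 5°C/km): ΔT = -5 × 1 = -5°C → T = 0.1°C
Environment:
  200 → 1700 m (environment, lower layer, 7.3°C/km): ΔT = -7.3 × 1.5 = -10.95°C → T = 3.95°C
  1700 → 2200 m (environment, upper layer, 3.6°C/km): ΔT = -3.6 × 0.5 = -1.8°C → T = 2.15°C
T_parcel − T_env = 0.1 − 2.15 = -2.05°C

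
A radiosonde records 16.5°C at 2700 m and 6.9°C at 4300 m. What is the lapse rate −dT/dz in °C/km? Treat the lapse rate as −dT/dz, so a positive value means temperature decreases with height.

Γ = −ΔT/Δz = (16.5 − 6.9) / (4300 − 2700) m
  = 9.6°C / 1.6 km = 6°C/km

6°C/km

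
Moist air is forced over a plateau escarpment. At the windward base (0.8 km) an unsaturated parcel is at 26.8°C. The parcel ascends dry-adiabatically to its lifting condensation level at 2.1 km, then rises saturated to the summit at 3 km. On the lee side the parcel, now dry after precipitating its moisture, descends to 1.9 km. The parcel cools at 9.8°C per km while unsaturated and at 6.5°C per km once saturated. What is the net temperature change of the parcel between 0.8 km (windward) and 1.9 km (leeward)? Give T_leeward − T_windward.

-7.81°C

From 800 m to 2100 m (dry): cools by 9.8 × 1.3 = 12.74°C, giving 14.06°C.
From 2100 m to 3000 m (saturated): cools by 6.5 × 0.9 = 5.85°C, giving 8.21°C.
From 3000 m to 1900 m (dry descent): warms by 9.8 × 1.1 = 10.78°C, giving 18.99°C.
Net change vs windward start: 18.99 − 26.8 = -7.81°C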